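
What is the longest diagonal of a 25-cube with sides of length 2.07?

||(2.07,2.07,...,2.07)|| = √(25)·2.07 = 10.35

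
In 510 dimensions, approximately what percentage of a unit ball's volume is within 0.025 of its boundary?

1 - (1-0.025)^510 ≈ 0.9999975319 ≈ 99.999753%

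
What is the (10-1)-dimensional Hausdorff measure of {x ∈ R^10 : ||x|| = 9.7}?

S = n·V_n(r)/r = 10·V_10(9.7)/9.7 (volume-to-surface relation), giving 1.93871e+10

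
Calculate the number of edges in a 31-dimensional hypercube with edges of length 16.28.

Number of 1-faces = C(31,1)·2^(31-1) = 31·1073741824 = 33285996544.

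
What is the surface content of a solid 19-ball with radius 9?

S = n·V_n(r)/r = 19·V_19(9)/9 (volume-to-surface relation), giving 1897492673384285184·π^9/425425 ≈ 1.32955e+17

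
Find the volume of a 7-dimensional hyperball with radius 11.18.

V_7(11.18) = π^(7/2) · (11.18)^7 / Γ(7/2 + 1) ≈ 1.03151e+08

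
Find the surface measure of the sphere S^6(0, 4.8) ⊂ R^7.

The surface area of an n-ball is 2π^(n/2) r^(n-1) / Γ(n/2). For n=7, r=4.8: 404507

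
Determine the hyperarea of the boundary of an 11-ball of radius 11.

S = n·V_n(r)/r = 11·V_11(11)/11 (volume-to-surface relation), giving 1659995174464·π^5/945 ≈ 5.37557e+11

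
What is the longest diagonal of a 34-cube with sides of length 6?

||(6,6,...,6)|| = √(34)·6 ≈ 34.9857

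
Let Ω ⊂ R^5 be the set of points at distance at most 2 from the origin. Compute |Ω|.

The n-ball volume is π^(n/2)·r^n/Γ(n/2+1). With n=5, r=2: V = 256·π^2/15 ≈ 168.441.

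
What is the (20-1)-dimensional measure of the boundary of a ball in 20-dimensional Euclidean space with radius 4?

|∂B_20(4)| = 4294967296·π^10/2835 ≈ 1.41875e+11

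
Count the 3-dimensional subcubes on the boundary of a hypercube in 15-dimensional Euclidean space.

Choose 3 of 15 axes to span the face (C(15,3) = 455 ways), then fix each of the remaining 12 coordinates at one of its two extreme values (2^12 = 4096 ways): 455·4096 = 1863680.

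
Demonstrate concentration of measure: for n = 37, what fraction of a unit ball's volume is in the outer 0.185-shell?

1 - (1-0.185)^37 ≈ 0.999484 ≈ 99.95%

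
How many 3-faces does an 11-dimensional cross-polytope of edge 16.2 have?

f_3(11-orthoplex) = 2^4 · (11 choose 4) = 5280.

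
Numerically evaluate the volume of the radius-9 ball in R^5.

V_5(9) = π^(5/2) · (9)^5 / Γ(5/2 + 1) = 157464·π^2/5 ≈ 310821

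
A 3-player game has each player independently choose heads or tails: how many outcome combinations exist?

The 3-cube has 2^3 = 8 vertices.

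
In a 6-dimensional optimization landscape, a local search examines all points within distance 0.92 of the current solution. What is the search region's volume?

The n-ball volume is π^(n/2)·r^n/Γ(n/2+1). With n=6, r=0.92: V ≈ 3.13347.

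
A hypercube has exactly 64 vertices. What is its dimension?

n = log_2(64) = 6.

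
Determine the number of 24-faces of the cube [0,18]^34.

Choose 24 of 34 axes to span the face (C(34,24) = 131128140 ways), then fix each of the remaining 10 coordinates at one of its two extreme values (2^10 = 1024 ways): 131128140·1024 = 134275215360.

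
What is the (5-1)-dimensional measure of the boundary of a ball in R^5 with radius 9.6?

|∂B_5(9.6)| ≈ 223539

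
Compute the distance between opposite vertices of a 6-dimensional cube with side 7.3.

Diagonal = √6 · 7.3 ≈ 17.8813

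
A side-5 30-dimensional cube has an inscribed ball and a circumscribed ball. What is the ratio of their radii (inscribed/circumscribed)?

r_in = 5/2 (half the side); r_out = 5√30/2 (half the diagonal). Ratio = 1/√30 ≈ 0.182574.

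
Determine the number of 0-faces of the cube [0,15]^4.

Number of 0-faces = C(4,0) · 2^(4-0) = 1 · 16 = 16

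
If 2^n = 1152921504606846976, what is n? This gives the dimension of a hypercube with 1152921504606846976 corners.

The n-cube has 2^n vertices, and 1152921504606846976 = 2^60, so n = 60.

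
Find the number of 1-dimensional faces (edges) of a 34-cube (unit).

An n-cube has n·2^(n-1) edges. With n = 34: 34·8589934592 = 292057776128.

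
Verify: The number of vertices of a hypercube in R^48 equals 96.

False. The 48-cube has 2^48 = 281474976710656 vertices.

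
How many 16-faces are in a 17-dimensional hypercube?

Number of 16-faces = C(17,16) · 2^(17-16) = 17 · 2 = 34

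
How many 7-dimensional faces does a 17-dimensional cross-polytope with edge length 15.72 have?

Each 7-face is the convex hull of 8 vertices, one chosen as ±e_i from each of 8 distinct axes: 2^8·C(17,8) = 6223360.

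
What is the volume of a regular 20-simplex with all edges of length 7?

V_20 = √(21) · 7^20 / (20! · 2^(20/2)) ≈ 0.000146773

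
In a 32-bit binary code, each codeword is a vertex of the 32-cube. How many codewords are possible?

An n-cube has 2^n vertices; for n = 32 that is 2^32 = 4294967296.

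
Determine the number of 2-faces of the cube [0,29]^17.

f_2(17-cube) = (17 choose 2) · 2^15 = 4456448.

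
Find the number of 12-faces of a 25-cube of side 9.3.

Number of 12-faces = C(25,12) · 2^(25-12) = 5200300 · 8192 = 42600857600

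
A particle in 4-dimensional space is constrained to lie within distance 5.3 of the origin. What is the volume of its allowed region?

Volume = π^{4/2}·(5.3)^4/Γ(3) ≈ 3893.8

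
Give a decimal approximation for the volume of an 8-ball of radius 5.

V_8(5) = π^(8/2) · (5)^8 / Γ(8/2 + 1) = 390625·π^4/24 ≈ 1.58543e+06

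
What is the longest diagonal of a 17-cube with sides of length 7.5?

Diagonal = √17 · 7.5 ≈ 30.9233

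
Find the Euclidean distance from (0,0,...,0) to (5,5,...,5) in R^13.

||(5,5,...,5)|| = √(13)·5 ≈ 18.0278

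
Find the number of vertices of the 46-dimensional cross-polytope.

Number of vertices = 2n = 92.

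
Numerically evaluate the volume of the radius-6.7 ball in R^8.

Volume = π^{8/2}·(6.7)^8/Γ(5) ≈ 1.64811e+07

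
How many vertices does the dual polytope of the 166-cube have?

The 166-dimensional cross-polytope has 2n = 2·166 = 332 vertices.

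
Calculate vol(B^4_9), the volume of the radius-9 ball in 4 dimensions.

V_4(9) = π^(4/2) · (9)^4 / Γ(4/2 + 1) = 6561·π^2/2 ≈ 32377.2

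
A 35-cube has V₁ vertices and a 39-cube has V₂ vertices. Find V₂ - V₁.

V₁ = 2^35 = 34359738368. V₂ = 2^39 = 549755813888. V₂ - V₁ = 515396075520.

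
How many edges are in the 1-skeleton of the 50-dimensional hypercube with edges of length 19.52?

Number of 1-faces = C(50,1)·2^(50-1) = 50·562949953421312 = 28147497671065600.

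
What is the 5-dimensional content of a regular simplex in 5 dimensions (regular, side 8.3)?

V = (8.3^5 / 5!) · √((5+1) / 2^5) ≈ 142.138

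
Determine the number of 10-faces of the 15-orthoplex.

Number of 10-faces = 2^(10+1) · C(15,10+1) = 2048 · 1365 = 2795520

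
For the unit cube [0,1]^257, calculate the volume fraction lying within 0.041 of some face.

1 - (1 - 2·0.041)^257 = 1 - 0.918^257 ≈ 1 - 2.822e-10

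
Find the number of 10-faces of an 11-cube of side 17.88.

f_10(11-cube) = (11 choose 10) · 2^1 = 22.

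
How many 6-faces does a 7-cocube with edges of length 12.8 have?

An n-cross-polytope has 2^(k+1)·C(n,k+1) k-faces. Here 2^7·C(7,7) = 128·1 = 128.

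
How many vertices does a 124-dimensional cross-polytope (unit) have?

The 124-dimensional cross-polytope has 2n = 2·124 = 248 vertices.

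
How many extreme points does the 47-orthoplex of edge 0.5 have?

An n-cross-polytope has 2n vertices; here n = 47, giving 94.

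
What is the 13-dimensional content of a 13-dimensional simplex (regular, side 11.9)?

V = (11.9^13 / 13!) · √((13+1) / 2^13) ≈ 637.088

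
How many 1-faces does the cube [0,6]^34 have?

Each of the 2^34 = 17179869184 vertices has degree 34; total edges = 34·2^34/2 = 292057776128.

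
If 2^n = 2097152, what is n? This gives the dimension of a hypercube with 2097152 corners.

Since 2^n = 2097152, we have n = 21.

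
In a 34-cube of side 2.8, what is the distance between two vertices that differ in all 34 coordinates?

d = √(2.8² + 2.8² + ... + 2.8²) [34 terms] = √(34·2.8²) = 2.8√34 ≈ 16.3267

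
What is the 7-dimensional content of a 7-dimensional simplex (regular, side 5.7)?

Volume = 5.7^7 · √(8/2^7) / 7! ≈ 9.69691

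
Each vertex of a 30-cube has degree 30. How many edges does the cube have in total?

Each of the 2^30 = 1073741824 vertices has degree 30; total edges = 30·2^30/2 = 16106127360.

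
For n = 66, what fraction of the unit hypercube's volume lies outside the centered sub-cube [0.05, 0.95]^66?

1 - (1 - 2·0.05)^66 = 1 - 0.9^66 ≈ 0.999045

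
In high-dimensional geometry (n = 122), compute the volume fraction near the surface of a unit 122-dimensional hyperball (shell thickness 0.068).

1 - (1-0.068)^122 ≈ 0.999814 ≈ 99.9814%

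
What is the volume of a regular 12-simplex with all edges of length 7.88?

V_12 = √(13) · 7.88^12 / (12! · 2^(12/2)) ≈ 6.7417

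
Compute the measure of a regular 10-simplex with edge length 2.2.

V = (2.2^10 / 10!) · √((10+1) / 2^10) ≈ 7.58595e-05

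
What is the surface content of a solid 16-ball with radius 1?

S_16(1) = 2·π^(16/2)·(1)^15 / Γ(16/2) = π^8/2520 ≈ 3.76529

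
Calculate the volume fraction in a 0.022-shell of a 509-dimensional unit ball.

1 - (1-0.022)^509 ≈ 0.999988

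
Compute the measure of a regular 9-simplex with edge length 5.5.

Volume = 5.5^9 · √(10/2^9) / 9! ≈ 1.77364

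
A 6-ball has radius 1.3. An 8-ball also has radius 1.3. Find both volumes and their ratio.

V_6(1.3) ≈ 24.9436. V_8(1.3) ≈ 33.1082. Ratio V_6/V_8 ≈ 0.7534.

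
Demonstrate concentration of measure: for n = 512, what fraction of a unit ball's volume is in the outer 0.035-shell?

1 - (1-0.035)^512 ≈ 0.999999988 ≈ 99.999999%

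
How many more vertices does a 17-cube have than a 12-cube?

The 17-cube has 2^17 = 131072 vertices. The 12-cube has 2^12 = 4096 vertices. Difference: 131072 - 4096 = 126976.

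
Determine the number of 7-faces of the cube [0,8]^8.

Choose 7 of 8 axes to span the face (C(8,7) = 8 ways), then fix each of the remaining 1 coordinate at one of its two extreme values (2^1 = 2 ways): 8·2 = 16.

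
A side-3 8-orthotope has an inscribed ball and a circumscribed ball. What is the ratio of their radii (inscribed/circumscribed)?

r_in / r_out = (3/2) / (3√8/2) = 1/√8 ≈ 0.353553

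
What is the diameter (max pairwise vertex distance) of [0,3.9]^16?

The space diagonal of an n-cube of side s is s√n. Here 3.9·√16 = 15.6.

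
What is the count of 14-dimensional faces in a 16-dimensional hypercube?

Number of 14-faces = C(16,14) · 2^(16-14) = 120 · 4 = 480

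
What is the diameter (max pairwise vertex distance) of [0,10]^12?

||(10,10,...,10)|| = √(12)·10 ≈ 34.641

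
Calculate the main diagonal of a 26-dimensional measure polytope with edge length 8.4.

The space diagonal of an n-cube of side s is s√n. Here 8.4·√26 ≈ 42.8318.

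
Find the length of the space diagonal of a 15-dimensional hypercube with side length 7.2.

d = √(7.2² + 7.2² + ... + 7.2²) [15 terms] = √(15·7.2²) = 7.2√15 ≈ 27.8855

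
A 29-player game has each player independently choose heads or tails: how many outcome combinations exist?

An n-cube has 2^n vertices; for n = 29 that is 2^29 = 536870912.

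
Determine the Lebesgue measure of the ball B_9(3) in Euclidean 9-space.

The n-ball volume is π^(n/2)·r^n/Γ(n/2+1). With n=9, r=3: V = 23328·π^4/35 ≈ 64924.6.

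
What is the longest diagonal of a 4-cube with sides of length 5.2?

||(5.2,5.2,...,5.2)|| = √(4)·5.2 = 10.4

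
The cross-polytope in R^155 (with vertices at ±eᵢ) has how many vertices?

The 155-dimensional cross-polytope has 2n = 2·155 = 310 vertices.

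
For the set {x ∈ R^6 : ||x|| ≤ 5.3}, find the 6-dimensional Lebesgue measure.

V_6(5.3) = π^(6/2) · (5.3)^6 / Γ(6/2 + 1) ≈ 114539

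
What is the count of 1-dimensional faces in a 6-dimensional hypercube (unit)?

f_1(6-cube) = (6 choose 1) · 2^5 = 192.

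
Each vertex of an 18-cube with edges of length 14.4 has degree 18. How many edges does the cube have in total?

The 18-cube has n·2^(n-1) = 18·2^17 = 18·131072 = 2359296 edges.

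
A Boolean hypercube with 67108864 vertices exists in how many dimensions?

Since 2^n = 67108864, we have n = 26.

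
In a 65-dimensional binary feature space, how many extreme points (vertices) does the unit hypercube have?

Each vertex is a binary string of length 65, so there are 2^65 = 36893488147419103232.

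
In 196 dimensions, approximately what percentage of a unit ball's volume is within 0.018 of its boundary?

1 - (1-0.018)^196 ≈ 0.971565 ≈ 97.16%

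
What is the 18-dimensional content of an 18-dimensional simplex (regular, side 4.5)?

V = (4.5^18 / 18!) · √((18+1) / 2^18) ≈ 7.61362e-07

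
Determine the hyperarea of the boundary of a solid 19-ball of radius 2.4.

S_19(2.4) = 2·π^(19/2)·(2.4)^18 / Γ(19/2) ≈ 6.1822e+06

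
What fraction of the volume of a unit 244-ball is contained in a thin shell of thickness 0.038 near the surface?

Shell fraction = 1 - (1-0.038)^244 ≈ 0.999922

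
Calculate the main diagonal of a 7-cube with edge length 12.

Diagonal = √7 · 12 ≈ 31.749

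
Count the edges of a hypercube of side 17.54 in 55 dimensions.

An n-cube has n·2^(n-1) edges. With n = 55: 55·18014398509481984 = 990791918021509120.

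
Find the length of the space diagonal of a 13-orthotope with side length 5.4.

d = √(5.4² + 5.4² + ... + 5.4²) [13 terms] = √(13·5.4²) = 5.4√13 ≈ 19.47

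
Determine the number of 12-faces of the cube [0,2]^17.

Number of 12-faces = C(17,12) · 2^(17-12) = 6188 · 32 = 198016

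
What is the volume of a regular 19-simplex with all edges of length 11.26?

For a regular n-simplex with edge a, V = (a^n / n!)·√((n+1)/2^n). With a=11.26, n=19: V ≈ 4.84022.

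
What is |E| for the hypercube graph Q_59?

The 59-cube has n·2^(n-1) = 59·2^58 = 59·288230376151711744 = 17005592192950992896 edges.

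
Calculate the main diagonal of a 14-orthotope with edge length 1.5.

The space diagonal of an n-cube of side s is s√n. Here 1.5·√14 ≈ 5.61249.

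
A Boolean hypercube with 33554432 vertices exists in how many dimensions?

n = log_2(33554432) = 25.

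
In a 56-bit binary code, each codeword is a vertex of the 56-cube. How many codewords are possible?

The 56-cube has 2^56 = 72057594037927936 vertices.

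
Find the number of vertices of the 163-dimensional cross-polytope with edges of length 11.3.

The 163-dimensional cross-polytope has 2n = 2·163 = 326 vertices.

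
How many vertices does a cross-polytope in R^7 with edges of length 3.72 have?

Number of 0-faces = 2^(0+1) · C(7,0+1) = 2 · 7 = 14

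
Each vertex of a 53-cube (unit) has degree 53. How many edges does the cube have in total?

An n-cube has n·2^(n-1) edges. With n = 53: 53·4503599627370496 = 238690780250636288.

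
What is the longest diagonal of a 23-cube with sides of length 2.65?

Diagonal = √23 · 2.65 ≈ 12.709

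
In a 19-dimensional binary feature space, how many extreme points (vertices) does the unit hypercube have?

Number of vertices = 2^19 = 524288.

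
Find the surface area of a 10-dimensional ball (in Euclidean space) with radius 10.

|∂B_10(10)| = 250000000·π^5/3 ≈ 2.55016e+10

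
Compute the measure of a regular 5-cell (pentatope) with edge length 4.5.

For a regular n-simplex with edge a, V = (a^n / n!)·√((n+1)/2^n). With a=4.5, n=4: V ≈ 9.55133.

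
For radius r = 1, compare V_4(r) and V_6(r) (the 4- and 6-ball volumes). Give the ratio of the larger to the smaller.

V_4(1) ≈ 4.9348, V_6(1) ≈ 5.16771. The 6-ball is larger by a factor of 1.047.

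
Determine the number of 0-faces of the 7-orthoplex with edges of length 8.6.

An n-cross-polytope has 2^(k+1)·C(n,k+1) k-faces. Here 2^1·C(7,1) = 2·7 = 14.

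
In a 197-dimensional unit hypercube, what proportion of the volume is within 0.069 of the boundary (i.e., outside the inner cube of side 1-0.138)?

The inner cube has side 1-2·0.069 = 0.862 and volume (0.862)^197 ≈ 1.972e-13, so the shell holds 1 - 1.972e-13 of the volume.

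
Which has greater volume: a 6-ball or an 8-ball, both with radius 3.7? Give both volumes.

V_6(3.7) ≈ 13258.9. V_8(3.7) ≈ 142561. The 8-ball is larger.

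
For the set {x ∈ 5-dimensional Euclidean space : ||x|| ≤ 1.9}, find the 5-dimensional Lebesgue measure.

V_5(1.9) = π^(5/2) · (1.9)^5 / Γ(5/2 + 1) ≈ 130.337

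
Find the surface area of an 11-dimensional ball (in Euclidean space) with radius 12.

S_11(12) = 2·π^(11/2)·(12)^10 / Γ(11/2) = 146767085568·π^5/35 ≈ 1.28325e+12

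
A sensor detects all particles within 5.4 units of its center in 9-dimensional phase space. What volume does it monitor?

Volume = π^{9/2}·(5.4)^9/Γ(11/2) ≈ 1.28784e+07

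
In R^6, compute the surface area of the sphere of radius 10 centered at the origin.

S = n·V_n(r)/r = 6·V_6(10)/10 (volume-to-surface relation), giving 100000·π^3 ≈ 3.10063e+06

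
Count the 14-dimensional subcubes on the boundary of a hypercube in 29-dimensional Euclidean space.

An n-cube has C(n,k)·2^(n-k) k-faces. Here C(29,14)·2^15 = 77558760·32768 = 2541445447680.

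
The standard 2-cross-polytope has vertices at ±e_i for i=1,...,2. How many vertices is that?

An n-cross-polytope has 2n vertices; here n = 2, giving 4.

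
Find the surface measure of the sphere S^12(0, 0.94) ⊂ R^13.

The surface area of an n-ball is 2π^(n/2) r^(n-1) / Γ(n/2). For n=13, r=0.94: 5.63403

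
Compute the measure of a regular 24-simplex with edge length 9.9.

For a regular n-simplex with edge a, V = (a^n / n!)·√((n+1)/2^n). With a=9.9, n=24: V ≈ 0.00154578.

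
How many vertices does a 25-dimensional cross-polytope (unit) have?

Number of vertices = 2n = 50.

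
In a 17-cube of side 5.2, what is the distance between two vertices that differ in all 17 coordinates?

d = √(5.2² + 5.2² + ... + 5.2²) [17 terms] = √(17·5.2²) = 5.2√17 ≈ 21.4401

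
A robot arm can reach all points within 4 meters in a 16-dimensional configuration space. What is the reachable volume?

Volume = π^{16/2}·(4)^16/Γ(9) = 33554432·π^8/315 ≈ 1.01074e+09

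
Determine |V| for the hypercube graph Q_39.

An n-cube has 2^n vertices; for n = 39 that is 2^39 = 549755813888.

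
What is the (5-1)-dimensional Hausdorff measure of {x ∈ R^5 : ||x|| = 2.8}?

S = n·V_n(r)/r = 5·V_5(2.8)/2.8 (volume-to-surface relation), giving 1617.71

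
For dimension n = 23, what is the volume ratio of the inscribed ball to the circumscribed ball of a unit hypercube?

V_in / V_out = (r_in/r_out)^23 = (1/√23)^23 = 23^(-23/2) ≈ 2.18842e-16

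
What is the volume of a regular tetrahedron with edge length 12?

Volume = (√2/12) · 12³ = 203.647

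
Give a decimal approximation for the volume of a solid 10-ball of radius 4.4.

The n-ball volume is π^(n/2)·r^n/Γ(n/2+1). With n=10, r=4.4: V ≈ 6.93577e+06.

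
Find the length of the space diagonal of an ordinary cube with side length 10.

Diagonal = √3 · 10 ≈ 17.3205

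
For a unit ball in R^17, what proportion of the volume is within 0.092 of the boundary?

1 - (1-0.092)^17 ≈ 0.806153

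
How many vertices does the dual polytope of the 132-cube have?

Number of vertices = 2n = 264.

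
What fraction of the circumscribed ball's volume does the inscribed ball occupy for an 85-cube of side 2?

The radii are 2/2 and 2√85/2, so the volume ratio is (1/√85)^85 = 85^{-85/2} ≈ 9.99299e-83.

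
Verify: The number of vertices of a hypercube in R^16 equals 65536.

True. The 16-cube has 2^16 = 65536 vertices.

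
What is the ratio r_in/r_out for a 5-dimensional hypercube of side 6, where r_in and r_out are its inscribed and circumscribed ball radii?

r_in = 6/2 (half the side); r_out = 6√5/2 (half the diagonal). Ratio = 1/√5 ≈ 0.447214.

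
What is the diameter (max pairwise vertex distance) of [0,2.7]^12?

d = √(2.7² + 2.7² + ... + 2.7²) [12 terms] = √(12·2.7²) = 2.7√12 ≈ 9.35307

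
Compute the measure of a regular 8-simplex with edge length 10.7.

Volume = 10.7^8 · √(9/2^8) / 8! ≈ 799.008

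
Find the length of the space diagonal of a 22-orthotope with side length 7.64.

Diagonal = √22 · 7.64 ≈ 35.8348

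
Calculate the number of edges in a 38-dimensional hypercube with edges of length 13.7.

Number of 1-faces = C(38,1)·2^(38-1) = 38·137438953472 = 5222680231936.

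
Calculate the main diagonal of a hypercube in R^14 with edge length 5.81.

The space diagonal of an n-cube of side s is s√n. Here 5.81·√14 ≈ 21.739.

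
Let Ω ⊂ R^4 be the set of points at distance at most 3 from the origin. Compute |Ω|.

V_4(3) = π^(4/2) · (3)^4 / Γ(4/2 + 1) = 81·π^2/2 ≈ 399.719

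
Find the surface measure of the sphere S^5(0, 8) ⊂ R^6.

The surface area of an n-ball is 2π^(n/2) r^(n-1) / Γ(n/2). For n=6, r=8: 32768·π^3 ≈ 1.01601e+06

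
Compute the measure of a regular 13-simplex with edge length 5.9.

V_13 = √(14) · 5.9^13 / (13! · 2^(13/2)) ≈ 0.0696891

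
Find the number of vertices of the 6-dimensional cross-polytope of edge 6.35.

An n-cross-polytope has 2n vertices; here n = 6, giving 12.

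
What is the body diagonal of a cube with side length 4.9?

d = √(4.9² + 4.9² + ... + 4.9²) [3 terms] = √(3·4.9²) = 4.9√3 ≈ 8.48705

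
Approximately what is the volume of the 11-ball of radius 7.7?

Volume = π^{11/2}·(7.7)^11/Γ(13/2) ≈ 1.06293e+10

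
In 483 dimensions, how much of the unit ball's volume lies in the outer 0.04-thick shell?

1 - (1-0.04)^483 ≈ 0.9999999973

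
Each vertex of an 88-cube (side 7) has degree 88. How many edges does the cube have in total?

Each of the 2^88 = 309485009821345068724781056 vertices has degree 88; total edges = 88·2^88/2 = 13617340432139183023890366464.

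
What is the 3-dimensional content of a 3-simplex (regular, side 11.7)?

Volume = (√2/12) · 11.7³ = 188.752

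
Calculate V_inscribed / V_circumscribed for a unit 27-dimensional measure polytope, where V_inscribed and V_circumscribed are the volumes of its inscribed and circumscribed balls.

V_in/V_out = n^(-n/2) = 27^(-27/2) ≈ 4.74886e-20.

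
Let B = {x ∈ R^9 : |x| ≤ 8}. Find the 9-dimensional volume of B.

Volume = π^{9/2}·(8)^9/Γ(11/2) = 4294967296·π^4/945 ≈ 4.42718e+08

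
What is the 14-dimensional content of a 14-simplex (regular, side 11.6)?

V = (11.6^14 / 14!) · √((14+1) / 2^14) ≈ 277.229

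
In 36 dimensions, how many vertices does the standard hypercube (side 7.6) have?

The 36-cube has 2^36 = 68719476736 vertices.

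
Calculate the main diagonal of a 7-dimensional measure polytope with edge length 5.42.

d = √(5.42² + 5.42² + ... + 5.42²) [7 terms] = √(7·5.42²) = 5.42√7 ≈ 14.34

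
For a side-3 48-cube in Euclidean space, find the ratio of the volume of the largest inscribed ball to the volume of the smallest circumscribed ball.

V_in / V_out = (r_in/r_out)^48 = (1/√48)^48 = 48^(-48/2) ≈ 4.469e-41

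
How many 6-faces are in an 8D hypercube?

Choose 6 of 8 axes to span the face (C(8,6) = 28 ways), then fix each of the remaining 2 coordinates at one of its two extreme values (2^2 = 4 ways): 28·4 = 112.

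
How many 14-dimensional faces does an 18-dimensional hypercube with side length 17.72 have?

Choose 14 of 18 axes to span the face (C(18,14) = 3060 ways), then fix each of the remaining 4 coordinates at one of its two extreme values (2^4 = 16 ways): 3060·16 = 48960.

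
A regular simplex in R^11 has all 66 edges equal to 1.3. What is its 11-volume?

For a regular n-simplex with edge a, V = (a^n / n!)·√((n+1)/2^n). With a=1.3, n=11: V ≈ 3.43674e-08.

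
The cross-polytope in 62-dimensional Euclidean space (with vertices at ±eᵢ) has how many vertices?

Number of vertices = 2n = 124.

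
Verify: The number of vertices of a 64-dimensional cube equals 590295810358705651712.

False. The 64-cube has 2^64 = 18446744073709551616 vertices.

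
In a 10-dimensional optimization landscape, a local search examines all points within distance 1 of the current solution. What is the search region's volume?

The n-ball volume is π^(n/2)·r^n/Γ(n/2+1). With n=10, r=1: V = π^5/120 ≈ 2.55016.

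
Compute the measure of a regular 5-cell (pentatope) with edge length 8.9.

For a regular n-simplex with edge a, V = (a^n / n!)·√((n+1)/2^n). With a=8.9, n=4: V ≈ 146.142.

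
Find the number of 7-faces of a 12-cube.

An n-cube has C(n,k)·2^(n-k) k-faces. Here C(12,7)·2^5 = 792·32 = 25344.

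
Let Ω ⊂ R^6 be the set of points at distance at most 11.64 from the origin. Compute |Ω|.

V_6(11.64) = π^(6/2) · (11.64)^6 / Γ(6/2 + 1) ≈ 1.28533e+07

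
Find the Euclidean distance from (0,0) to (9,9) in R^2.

d = √(9² + 9² + ... + 9²) [2 terms] = √(2·9²) = 9√2 ≈ 12.7279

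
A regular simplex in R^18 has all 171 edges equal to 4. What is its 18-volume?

V_18 = √(19) · 4^18 / (18! · 2^(18/2)) ≈ 9.13788e-08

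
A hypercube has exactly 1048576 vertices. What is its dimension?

Since 2^n = 1048576, we have n = 20.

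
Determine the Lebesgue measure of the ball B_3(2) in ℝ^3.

V = 32·π/3 ≈ 33.5103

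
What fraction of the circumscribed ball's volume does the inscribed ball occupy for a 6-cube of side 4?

Volume scales as r^n, and r_in/r_out = 1/√6, giving (1/√6)^6 ≈ 0.00462963.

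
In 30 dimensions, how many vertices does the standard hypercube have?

An n-cube has 2^n vertices; for n = 30 that is 2^30 = 1073741824.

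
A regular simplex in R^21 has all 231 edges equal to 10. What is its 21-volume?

For a regular n-simplex with edge a, V = (a^n / n!)·√((n+1)/2^n). With a=10, n=21: V ≈ 0.0633946.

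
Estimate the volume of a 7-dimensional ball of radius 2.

Volume = π^{7/2}·(2)^7/Γ(9/2) = 2048·π^3/105 ≈ 604.77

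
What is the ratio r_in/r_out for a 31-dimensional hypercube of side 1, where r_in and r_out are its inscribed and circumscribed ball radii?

Ratio = (s/2)/(s√31/2) = 31^(-1/2) ≈ 0.179605.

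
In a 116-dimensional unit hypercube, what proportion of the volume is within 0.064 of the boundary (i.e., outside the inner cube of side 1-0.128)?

The inner cube has side 1-2·0.064 = 0.872 and volume (0.872)^116 ≈ 1.259e-07, so the shell holds 0.9999998741 of the volume.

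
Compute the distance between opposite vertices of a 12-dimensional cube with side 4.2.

||(4.2,4.2,...,4.2)|| = √(12)·4.2 ≈ 14.5492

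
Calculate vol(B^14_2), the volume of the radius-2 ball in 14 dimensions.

Volume = π^{14/2}·(2)^14/Γ(8) = 1024·π^7/315 ≈ 9818.35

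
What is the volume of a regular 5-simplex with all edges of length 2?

Volume = 2^5 · √(6/2^5) / 5! ≈ 0.11547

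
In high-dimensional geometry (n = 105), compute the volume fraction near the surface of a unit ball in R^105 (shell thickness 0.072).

1 - (1-0.072)^105 ≈ 0.999609 ≈ 99.9609%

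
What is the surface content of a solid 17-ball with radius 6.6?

S_17(6.6) = 2·π^(17/2)·(6.6)^16 / Γ(17/2) ≈ 3.1068e+13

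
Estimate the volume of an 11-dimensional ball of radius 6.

V = 859963392·π^5/385 ≈ 6.83547e+08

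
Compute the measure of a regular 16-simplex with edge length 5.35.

For a regular n-simplex with edge a, V = (a^n / n!)·√((n+1)/2^n). With a=5.35, n=16: V ≈ 0.000346757.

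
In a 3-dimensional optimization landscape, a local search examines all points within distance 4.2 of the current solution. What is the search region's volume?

V_3(4.2) = π^(3/2) · (4.2)^3 / Γ(3/2 + 1) ≈ 310.339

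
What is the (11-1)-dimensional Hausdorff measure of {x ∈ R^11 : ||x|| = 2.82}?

The surface area of an n-ball is 2π^(n/2) r^(n-1) / Γ(n/2). For n=11, r=2.82: 659157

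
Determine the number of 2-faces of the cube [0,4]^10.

Choose 2 of 10 axes to span the face (C(10,2) = 45 ways), then fix each of the remaining 8 coordinates at one of its two extreme values (2^8 = 256 ways): 45·256 = 11520.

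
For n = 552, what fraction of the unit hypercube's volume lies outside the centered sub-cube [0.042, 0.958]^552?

1 - (1 - 2·0.042)^552 = 1 - 0.916^552 ≈ 1 - 9.253e-22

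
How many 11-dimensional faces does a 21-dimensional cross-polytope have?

Each 11-face is the convex hull of 12 vertices, one chosen as ±e_i from each of 12 distinct axes: 2^12·C(21,12) = 1203937280.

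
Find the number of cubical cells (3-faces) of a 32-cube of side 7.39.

Number of 3-faces = C(32,3) · 2^(32-3) = 4960 · 536870912 = 2662879723520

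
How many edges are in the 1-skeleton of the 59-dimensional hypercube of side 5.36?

Number of 1-faces = C(59,1)·2^(59-1) = 59·288230376151711744 = 17005592192950992896.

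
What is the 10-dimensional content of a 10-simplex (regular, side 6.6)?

For a regular n-simplex with edge a, V = (a^n / n!)·√((n+1)/2^n). With a=6.6, n=10: V ≈ 4.47943.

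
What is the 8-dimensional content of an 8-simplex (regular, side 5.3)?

Volume = 5.3^8 · √(9/2^8) / 8! ≈ 2.89526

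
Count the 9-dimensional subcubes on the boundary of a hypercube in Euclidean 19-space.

f_9(19-cube) = (19 choose 9) · 2^10 = 94595072.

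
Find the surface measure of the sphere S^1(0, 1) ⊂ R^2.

|∂B_2(1)| = 2πr = 2π·1 ≈ 6.28319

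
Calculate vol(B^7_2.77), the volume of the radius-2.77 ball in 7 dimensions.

The n-ball volume is π^(n/2)·r^n/Γ(n/2+1). With n=7, r=2.77: V ≈ 5912.06.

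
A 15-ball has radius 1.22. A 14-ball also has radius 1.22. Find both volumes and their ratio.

V_15(1.22) ≈ 7.53056. V_14(1.22) ≈ 9.69742. Ratio V_15/V_14 ≈ 0.7766.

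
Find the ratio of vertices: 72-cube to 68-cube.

The 72-cube has 2^72 = 4722366482869645213696 vertices. The 68-cube has 2^68 = 295147905179352825856 vertices. Ratio: 4722366482869645213696/295147905179352825856 = 16.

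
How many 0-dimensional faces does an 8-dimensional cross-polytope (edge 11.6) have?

f_0(8-orthoplex) = 2^1 · (8 choose 1) = 16.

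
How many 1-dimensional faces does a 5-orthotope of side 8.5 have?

An n-cube has C(n,k)·2^(n-k) k-faces. Here C(5,1)·2^4 = 5·16 = 80.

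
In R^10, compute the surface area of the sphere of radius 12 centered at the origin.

S = n·V_n(r)/r = 10·V_10(12)/12 (volume-to-surface relation), giving 429981696·π^5 ≈ 1.31583e+11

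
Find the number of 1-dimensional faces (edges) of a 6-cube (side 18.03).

An n-cube has n·2^(n-1) edges. With n = 6: 6·32 = 192.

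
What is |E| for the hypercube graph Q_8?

The 8-cube has n·2^(n-1) = 8·2^7 = 8·128 = 1024 edges.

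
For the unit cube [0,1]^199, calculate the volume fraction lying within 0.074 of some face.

Shell fraction = 1 - (1-0.148)^199 ≈ 1 - 1.437e-14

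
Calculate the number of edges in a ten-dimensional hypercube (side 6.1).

An n-cube has n·2^(n-1) edges. With n = 10: 10·512 = 5120.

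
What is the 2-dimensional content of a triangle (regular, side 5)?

Area = (√3/4) · 5² = 10.8253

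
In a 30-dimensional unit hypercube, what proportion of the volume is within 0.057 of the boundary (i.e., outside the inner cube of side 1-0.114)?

The inner cube has side 1-2·0.057 = 0.886 and volume (0.886)^30 ≈ 0.02649, so the shell holds 0.973514 of the volume.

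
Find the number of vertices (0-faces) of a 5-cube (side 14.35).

f_0(5-cube) = (5 choose 0) · 2^5 = 32.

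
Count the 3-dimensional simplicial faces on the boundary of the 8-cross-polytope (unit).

Each 3-face is the convex hull of 4 vertices, one chosen as ±e_i from each of 4 distinct axes: 2^4·C(8,4) = 1120.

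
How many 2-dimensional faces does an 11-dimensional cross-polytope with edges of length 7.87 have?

f_2(11-orthoplex) = 2^3 · (11 choose 3) = 1320.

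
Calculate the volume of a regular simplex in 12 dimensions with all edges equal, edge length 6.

V = (6^12 / 12!) · √((12+1) / 2^12) ≈ 0.256018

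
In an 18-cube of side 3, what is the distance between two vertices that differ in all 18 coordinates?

d = √(3² + 3² + ... + 3²) [18 terms] = √(18·3²) = 3√18 ≈ 12.7279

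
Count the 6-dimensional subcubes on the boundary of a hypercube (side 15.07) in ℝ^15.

Choose 6 of 15 axes to span the face (C(15,6) = 5005 ways), then fix each of the remaining 9 coordinates at one of its two extreme values (2^9 = 512 ways): 5005·512 = 2562560.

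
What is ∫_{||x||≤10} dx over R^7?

The n-ball volume is π^(n/2)·r^n/Γ(n/2+1). With n=7, r=10: V = 32000000·π^3/21 ≈ 4.72477e+07.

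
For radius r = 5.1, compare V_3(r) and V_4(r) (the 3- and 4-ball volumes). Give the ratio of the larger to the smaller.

V_3(5.1) ≈ 555.647, V_4(5.1) ≈ 3338.49. The 4-ball is larger by a factor of 6.008.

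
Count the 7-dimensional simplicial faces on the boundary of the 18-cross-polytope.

Number of 7-faces = 2^(7+1) · C(18,7+1) = 256 · 43758 = 11202048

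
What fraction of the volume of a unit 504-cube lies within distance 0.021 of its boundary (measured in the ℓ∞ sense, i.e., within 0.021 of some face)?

1 - (1 - 2·0.021)^504 = 1 - 0.958^504 ≈ 1 - 4.057e-10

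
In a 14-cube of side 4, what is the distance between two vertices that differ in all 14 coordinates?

Diagonal = √14 · 4 ≈ 14.9666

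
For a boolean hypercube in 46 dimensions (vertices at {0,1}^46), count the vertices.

An n-cube has 2^n vertices; for n = 46 that is 2^46 = 70368744177664.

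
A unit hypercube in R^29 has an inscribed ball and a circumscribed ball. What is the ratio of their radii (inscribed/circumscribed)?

r_in = 1/2 (half the side); r_out = 1√29/2 (half the diagonal). Ratio = 1/√29 ≈ 0.185695.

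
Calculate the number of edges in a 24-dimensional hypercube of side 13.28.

An n-cube has n·2^(n-1) edges. With n = 24: 24·8388608 = 201326592.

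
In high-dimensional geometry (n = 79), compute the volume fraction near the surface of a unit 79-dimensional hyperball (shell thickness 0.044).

1 - (1-0.044)^79 ≈ 0.971413 ≈ 97.14%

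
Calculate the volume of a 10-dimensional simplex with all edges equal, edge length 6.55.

For a regular n-simplex with edge a, V = (a^n / n!)·√((n+1)/2^n). With a=6.55, n=10: V ≈ 4.15142.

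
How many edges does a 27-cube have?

Number of 1-faces = C(27,1)·2^(27-1) = 27·67108864 = 1811939328.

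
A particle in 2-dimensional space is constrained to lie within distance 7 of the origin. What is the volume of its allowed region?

V = 49·π ≈ 153.938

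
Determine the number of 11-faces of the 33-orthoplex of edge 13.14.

An n-cross-polytope has 2^(k+1)·C(n,k+1) k-faces. Here 2^12·C(33,12) = 4096·354817320 = 1453331742720.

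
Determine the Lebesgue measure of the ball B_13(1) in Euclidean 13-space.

V = 128·π^6/135135 ≈ 0.910629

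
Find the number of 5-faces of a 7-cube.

f_5(7-cube) = (7 choose 5) · 2^2 = 84.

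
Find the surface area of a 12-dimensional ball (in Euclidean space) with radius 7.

S = n·V_n(r)/r = 12·V_12(7)/7 (volume-to-surface relation), giving 1977326743·π^6/60 ≈ 3.1683e+10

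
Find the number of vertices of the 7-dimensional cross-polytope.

Number of vertices = 2n = 14.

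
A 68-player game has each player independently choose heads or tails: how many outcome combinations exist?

The 68-cube has 2^68 = 295147905179352825856 vertices.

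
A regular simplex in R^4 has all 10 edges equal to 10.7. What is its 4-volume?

V_4 = √(5) · 10.7^4 / (4! · 2^(4/2)) ≈ 305.316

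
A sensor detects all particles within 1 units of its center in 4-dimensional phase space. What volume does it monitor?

V_4(1) = π^(4/2) · (1)^4 / Γ(4/2 + 1) = π^2/2 ≈ 4.9348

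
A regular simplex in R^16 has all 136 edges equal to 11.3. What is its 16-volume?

Volume = 11.3^16 · √(17/2^16) / 16! ≈ 54.4026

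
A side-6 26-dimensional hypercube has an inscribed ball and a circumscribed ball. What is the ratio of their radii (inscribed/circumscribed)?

For an n-cube of any side s, the inradius is s/2 and the circumradius is s√n/2, so the ratio is 1/√26 ≈ 0.196116.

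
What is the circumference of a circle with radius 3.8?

|∂B_2(3.8)| = 2πr = 2π·3.8 ≈ 23.8761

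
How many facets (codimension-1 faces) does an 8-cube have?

An n-cube has C(n,k)·2^(n-k) k-faces. Here C(8,7)·2^1 = 8·2 = 16.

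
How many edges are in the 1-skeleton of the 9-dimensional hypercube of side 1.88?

Each of the 2^9 = 512 vertices has degree 9; total edges = 9·2^9/2 = 2304.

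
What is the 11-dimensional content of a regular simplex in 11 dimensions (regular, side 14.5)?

V_11 = √(12) · 14.5^11 / (11! · 2^(11/2)) ≈ 11424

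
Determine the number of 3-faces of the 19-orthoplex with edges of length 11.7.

An n-cross-polytope has 2^(k+1)·C(n,k+1) k-faces. Here 2^4·C(19,4) = 16·3876 = 62016.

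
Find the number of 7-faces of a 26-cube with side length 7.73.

f_7(26-cube) = (26 choose 7) · 2^19 = 344876646400.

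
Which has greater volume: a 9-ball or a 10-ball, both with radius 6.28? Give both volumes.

V_9(6.28) ≈ 5.01135e+07. V_10(6.28) ≈ 2.43313e+08. The 10-ball is larger.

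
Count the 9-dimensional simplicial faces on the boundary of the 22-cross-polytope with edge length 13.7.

Each 9-face is the convex hull of 10 vertices, one chosen as ±e_i from each of 10 distinct axes: 2^10·C(22,10) = 662165504.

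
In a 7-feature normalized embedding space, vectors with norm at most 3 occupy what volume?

V = 11664·π^3/35 ≈ 10333.1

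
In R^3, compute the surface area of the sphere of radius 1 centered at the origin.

S_3(1) = 2·π^(3/2)·(1)^2 / Γ(3/2) = 4πr² = 4π·(1)² ≈ 12.5664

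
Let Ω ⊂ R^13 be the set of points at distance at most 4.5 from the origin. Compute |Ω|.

The n-ball volume is π^(n/2)·r^n/Γ(n/2+1). With n=13, r=4.5: V = 94143178827·π^6/320320 ≈ 2.82556e+08.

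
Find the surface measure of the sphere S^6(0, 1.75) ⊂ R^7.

|∂B_7(1.75)| ≈ 949.963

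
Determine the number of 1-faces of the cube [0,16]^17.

f_1(17-cube) = (17 choose 1) · 2^16 = 1114112.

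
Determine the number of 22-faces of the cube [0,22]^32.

Choose 22 of 32 axes to span the face (C(32,22) = 64512240 ways), then fix each of the remaining 10 coordinates at one of its two extreme values (2^10 = 1024 ways): 64512240·1024 = 66060533760.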